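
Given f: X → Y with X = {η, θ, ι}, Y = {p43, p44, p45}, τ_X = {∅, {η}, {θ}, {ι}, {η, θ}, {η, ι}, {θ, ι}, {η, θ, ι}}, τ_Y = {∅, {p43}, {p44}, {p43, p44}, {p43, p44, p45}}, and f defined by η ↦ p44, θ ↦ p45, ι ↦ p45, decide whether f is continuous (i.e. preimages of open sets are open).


f IS continuous.

Compute f^{-1}(U) for each U ∈ τ_Y:
  U = ∅: f^{-1}(U) = ∅ ∈ τ_X ✓.
  U = {p43}: f^{-1}(U) = ∅ ∈ τ_X ✓.
  U = {p44}: f^{-1}(U) = {η} ∈ τ_X ✓.
  U = {p43, p44}: f^{-1}(U) = {η} ∈ τ_X ✓.
  U = {p43, p44, p45}: f^{-1}(U) = {η, θ, ι} ∈ τ_X ✓.
Every preimage lies in τ_X, so f IS continuous.


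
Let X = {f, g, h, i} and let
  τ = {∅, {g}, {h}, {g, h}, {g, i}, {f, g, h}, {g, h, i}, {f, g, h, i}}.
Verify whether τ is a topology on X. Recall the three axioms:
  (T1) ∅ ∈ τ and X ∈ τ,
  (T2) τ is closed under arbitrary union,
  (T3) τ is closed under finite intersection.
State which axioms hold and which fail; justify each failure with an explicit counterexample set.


τ IS a topology on X.

Axiom (T1): ∅ ∈ τ? Yes; X ∈ τ? Yes.
Axiom (T2/T3): check pairwise unions and intersections of members of τ.
All pairwise intersections and unions checked — each lies in τ. Therefore τ satisfies (T1), (T2), (T3): it IS a topology on X.


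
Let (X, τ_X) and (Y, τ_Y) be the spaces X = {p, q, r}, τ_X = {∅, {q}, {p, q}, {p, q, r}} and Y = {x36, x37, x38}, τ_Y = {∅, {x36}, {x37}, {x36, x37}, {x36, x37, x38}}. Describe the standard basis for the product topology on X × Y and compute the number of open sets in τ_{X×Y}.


Basis B = {∅ × ∅, {q} × {x36}, {q} × {x37}, {p, q} × {x36}, {p, q} × {x37}, {q} × {x36, x37}, {p, q, r} × {x36}, {p, q, r} × {x37}, {q} × {x36, x37, x38}, {p, q} × {x36, x37}, {p, q} × {x36, x37, x38}, {p, q, r} × {x36, x37}, {p, q, r} × {x36, x37, x38}}; |τ_{X×Y}| = 30.

Enumerate products U × V with U ∈ τ_X, V ∈ τ_Y (deduplicated):
  ∅ × ∅ = {} (∅)
  {q} × {x36} = {(q,x36)}
  {q} × {x37} = {(q,x37)}
  {p, q} × {x36} = {(p,x36), (q,x36)}
  {p, q} × {x37} = {(p,x37), (q,x37)}
  {q} × {x36, x37} = {(q,x36), (q,x37)}
  {p, q, r} × {x36} = {(p,x36), (q,x36), (r,x36)}
  {p, q, r} × {x37} = {(p,x37), (q,x37), (r,x37)}
  {q} × {x36, x37, x38} = {(q,x36), (q,x37), (q,x38)}
  {p, q} × {x36, x37} = {(p,x36), (p,x37), (q,x36), (q,x37)}
  {p, q} × {x36, x37, x38} = {(p,x36), (p,x37), (p,x38), (q,x36), (q,x37), (q,x38)}
  {p, q, r} × {x36, x37} = {(p,x36), (p,x37), (q,x36), (q,x37), (r,x36), (r,x37)}
  {p, q, r} × {x36, x37, x38} = {(p,x36), (p,x37), (p,x38), (q,x36), (q,x37), (q,x38), (r,x36), (r,x37), (r,x38)}
These 13 distinct sets form the basis B.
Close under arbitrary unions to get τ_{X×Y}; counting gives |τ_{X×Y}| = 30.


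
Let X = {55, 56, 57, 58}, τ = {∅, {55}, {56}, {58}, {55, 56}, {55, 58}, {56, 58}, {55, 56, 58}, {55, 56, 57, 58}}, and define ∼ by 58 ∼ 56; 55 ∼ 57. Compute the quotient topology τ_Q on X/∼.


X/∼ = {[55=57], [56=58]}; |τ_Q| = 3.

Equivalence classes: [55=57], [56=58].
Quotient map π: X → X/∼ sends 55 ↦ [55=57], 56 ↦ [56=58], 57 ↦ [55=57], 58 ↦ [56=58].
For each subset V ⊆ X/∼, compute π^{-1}(V) ⊆ X and check whether π^{-1}(V) ∈ τ. V is open in τ_Q iff π^{-1}(V) ∈ τ.
  V = {}: π^{-1}(V) = ∅ ∈ τ ✓.
  V = {[55=57]}: π^{-1}(V) = {55, 57} ∉ τ ✗.
  V = {[56=58]}: π^{-1}(V) = {56, 58} ∈ τ ✓.
  V = {[55=57], [56=58]}: π^{-1}(V) = {55, 56, 57, 58} ∈ τ ✓.
Open sets in the quotient: τ_Q = {{}, {[56=58]}, {[55=57], [56=58]}} (3 elements).


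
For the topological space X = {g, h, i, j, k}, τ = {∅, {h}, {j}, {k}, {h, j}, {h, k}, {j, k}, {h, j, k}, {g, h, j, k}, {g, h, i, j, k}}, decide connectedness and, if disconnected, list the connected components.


(X, τ) is connected.

Find clopen sets (U ∈ τ with X ∖ U ∈ τ):
  U = ∅, X ∖ U = {g, h, i, j, k} — both open, so U is clopen.
  U = {g, h, i, j, k}, X ∖ U = ∅ — both open, so U is clopen.
Only trivial clopens (∅ and X) exist, so (X, τ) is connected.
Compute connected components by grouping points that agree on all clopens:
  component: {g, h, i, j, k}


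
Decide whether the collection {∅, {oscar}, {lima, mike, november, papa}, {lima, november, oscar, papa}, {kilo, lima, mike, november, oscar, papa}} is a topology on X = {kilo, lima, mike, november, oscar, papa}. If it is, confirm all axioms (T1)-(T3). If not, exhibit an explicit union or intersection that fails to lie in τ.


τ is NOT a topology on X.

Axiom (T1): ∅ ∈ τ? Yes; X ∈ τ? Yes.
Axiom (T2/T3): check pairwise unions and intersections of members of τ.
Counterexample for (T2): {oscar} ∪ {lima, mike, november, papa} = {lima, mike, november, oscar, papa} ∉ τ. Therefore τ is NOT a topology.


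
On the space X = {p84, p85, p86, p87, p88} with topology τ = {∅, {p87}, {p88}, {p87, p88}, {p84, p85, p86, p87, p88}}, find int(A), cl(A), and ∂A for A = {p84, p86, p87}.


int(A) = {p87}, cl(A) = {p84, p85, p86, p87}, ∂A = {p84, p85, p86}.

Closed sets in (X, τ) are complements of opens:
  closed(X, τ) = {∅, {p84, p85, p86}, {p84, p85, p86, p87}, {p84, p85, p86, p88}, {p84, p85, p86, p87, p88}}.
int(A) = ⋃ {U ∈ τ : U ⊆ A}. Opens contained in A: ∅, {p87}.
Taking the union of these: int(A) = {p87}.
cl(A) = ⋂ {C closed : A ⊆ C}. Closed sets containing A: {p84, p85, p86, p87}, {p84, p85, p86, p87, p88}.
Intersecting these: cl(A) = {p84, p85, p86, p87}.
∂A = cl(A) ∖ int(A) = {p84, p85, p86, p87} ∖ {p87} = {p84, p85, p86}.


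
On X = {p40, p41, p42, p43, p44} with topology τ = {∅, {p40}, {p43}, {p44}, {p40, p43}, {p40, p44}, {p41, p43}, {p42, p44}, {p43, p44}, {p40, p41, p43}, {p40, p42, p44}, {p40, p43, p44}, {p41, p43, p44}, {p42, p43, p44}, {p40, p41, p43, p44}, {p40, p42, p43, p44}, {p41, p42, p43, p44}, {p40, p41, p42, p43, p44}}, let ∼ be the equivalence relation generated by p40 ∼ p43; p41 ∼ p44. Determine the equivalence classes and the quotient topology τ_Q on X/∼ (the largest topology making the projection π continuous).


X/∼ = {[p40=p43], [p41=p44], [p42]}; |τ_Q| = 4.

Equivalence classes: [p40=p43], [p41=p44], [p42].
Quotient map π: X → X/∼ sends p40 ↦ [p40=p43], p41 ↦ [p41=p44], p42 ↦ [p42], p43 ↦ [p40=p43], p44 ↦ [p41=p44].
For each subset V ⊆ X/∼, compute π^{-1}(V) ⊆ X and check whether π^{-1}(V) ∈ τ. V is open in τ_Q iff π^{-1}(V) ∈ τ.
  V = {}: π^{-1}(V) = ∅ ∈ τ ✓.
  V = {[p40=p43]}: π^{-1}(V) = {p40, p43} ∈ τ ✓.
  V = {[p41=p44]}: π^{-1}(V) = {p41, p44} ∉ τ ✗.
  V = {[p40=p43], [p41=p44]}: π^{-1}(V) = {p40, p41, p43, p44} ∈ τ ✓.
  V = {[p42]}: π^{-1}(V) = {p42} ∉ τ ✗.
  V = {[p40=p43], [p42]}: π^{-1}(V) = {p40, p42, p43} ∉ τ ✗.
  V = {[p41=p44], [p42]}: π^{-1}(V) = {p41, p42, p44} ∉ τ ✗.
  V = {[p40=p43], [p41=p44], [p42]}: π^{-1}(V) = {p40, p41, p42, p43, p44} ∈ τ ✓.
Open sets in the quotient: τ_Q = {{}, {[p40=p43]}, {[p40=p43], [p41=p44]}, {[p40=p43], [p41=p44], [p42]}} (4 elements).


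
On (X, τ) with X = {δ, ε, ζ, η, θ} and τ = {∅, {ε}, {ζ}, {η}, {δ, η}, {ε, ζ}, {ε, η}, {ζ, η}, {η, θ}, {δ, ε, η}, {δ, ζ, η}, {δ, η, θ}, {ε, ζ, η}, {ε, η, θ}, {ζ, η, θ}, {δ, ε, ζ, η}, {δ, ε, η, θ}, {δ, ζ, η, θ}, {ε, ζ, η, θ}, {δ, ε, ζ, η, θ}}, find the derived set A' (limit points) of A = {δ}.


A' = ∅

For each x ∈ X, list the open sets U ∈ τ with x ∈ U, then check whether U ∩ (A ∖ {x}) ≠ ∅ for every such U.
  x = δ: open {δ, η} ∋ x has {δ, η} ∩ (A ∖ {δ}) = ∅, so x is NOT a limit point.
  x = ε: open {ε} ∋ x has {ε} ∩ (A ∖ {ε}) = ∅, so x is NOT a limit point.
  x = ζ: open {ζ} ∋ x has {ζ} ∩ (A ∖ {ζ}) = ∅, so x is NOT a limit point.
  x = η: open {η} ∋ x has {η} ∩ (A ∖ {η}) = ∅, so x is NOT a limit point.
  x = θ: open {η, θ} ∋ x has {η, θ} ∩ (A ∖ {θ}) = ∅, so x is NOT a limit point.
Collecting: A' = ∅.


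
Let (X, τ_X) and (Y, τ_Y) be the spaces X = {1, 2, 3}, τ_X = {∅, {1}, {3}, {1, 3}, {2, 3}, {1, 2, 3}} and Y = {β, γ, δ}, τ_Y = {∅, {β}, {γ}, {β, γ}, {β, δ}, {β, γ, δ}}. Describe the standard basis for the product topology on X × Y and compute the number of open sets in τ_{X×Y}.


Basis B = {∅ × ∅, {1} × {β}, {1} × {γ}, {3} × {β}, {3} × {γ}, {1} × {β, γ}, {1} × {β, δ}, {1, 3} × {β}, {1, 3} × {γ}, {2, 3} × {β}, {2, 3} × {γ}, {3} × {β, γ}, {3} × {β, δ}, {1} × {β, γ, δ}, {1, 2, 3} × {β}, {1, 2, 3} × {γ}, {3} × {β, γ, δ}, {1, 3} × {β, γ}, {1, 3} × {β, δ}, {2, 3} × {β, γ}, {2, 3} × {β, δ}, {1, 3} × {β, γ, δ}, {1, 2, 3} × {β, γ}, {1, 2, 3} × {β, δ}, {2, 3} × {β, γ, δ}, {1, 2, 3} × {β, γ, δ}}; |τ_{X×Y}| = 108.

Enumerate products U × V with U ∈ τ_X, V ∈ τ_Y (deduplicated):
  ∅ × ∅ = {} (∅)
  {1} × {β} = {(1,β)}
  {1} × {γ} = {(1,γ)}
  {3} × {β} = {(3,β)}
  {3} × {γ} = {(3,γ)}
  {1} × {β, γ} = {(1,β), (1,γ)}
  {1} × {β, δ} = {(1,β), (1,δ)}
  {1, 3} × {β} = {(1,β), (3,β)}
  {1, 3} × {γ} = {(1,γ), (3,γ)}
  {2, 3} × {β} = {(2,β), (3,β)}
  {2, 3} × {γ} = {(2,γ), (3,γ)}
  {3} × {β, γ} = {(3,β), (3,γ)}
  {3} × {β, δ} = {(3,β), (3,δ)}
  {1} × {β, γ, δ} = {(1,β), (1,γ), (1,δ)}
  {1, 2, 3} × {β} = {(1,β), (2,β), (3,β)}
  {1, 2, 3} × {γ} = {(1,γ), (2,γ), (3,γ)}
  {3} × {β, γ, δ} = {(3,β), (3,γ), (3,δ)}
  {1, 3} × {β, γ} = {(1,β), (1,γ), (3,β), (3,γ)}
  {1, 3} × {β, δ} = {(1,β), (1,δ), (3,β), (3,δ)}
  {2, 3} × {β, γ} = {(2,β), (2,γ), (3,β), (3,γ)}
  {2, 3} × {β, δ} = {(2,β), (2,δ), (3,β), (3,δ)}
  {1, 3} × {β, γ, δ} = {(1,β), (1,γ), (1,δ), (3,β), (3,γ), (3,δ)}
  {1, 2, 3} × {β, γ} = {(1,β), (1,γ), (2,β), (2,γ), (3,β), (3,γ)}
  {1, 2, 3} × {β, δ} = {(1,β), (1,δ), (2,β), (2,δ), (3,β), (3,δ)}
  {2, 3} × {β, γ, δ} = {(2,β), (2,γ), (2,δ), (3,β), (3,γ), (3,δ)}
  {1, 2, 3} × {β, γ, δ} = {(1,β), (1,γ), (1,δ), (2,β), (2,γ), (2,δ), (3,β), (3,γ), (3,δ)}
These 26 distinct sets form the basis B.
Close under arbitrary unions to get τ_{X×Y}; counting gives |τ_{X×Y}| = 108.


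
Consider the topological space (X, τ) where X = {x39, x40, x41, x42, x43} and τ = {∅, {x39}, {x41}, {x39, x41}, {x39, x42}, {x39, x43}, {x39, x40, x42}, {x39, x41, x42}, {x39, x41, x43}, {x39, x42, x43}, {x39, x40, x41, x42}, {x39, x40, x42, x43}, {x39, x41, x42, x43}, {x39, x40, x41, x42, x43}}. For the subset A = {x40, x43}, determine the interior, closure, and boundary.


int(A) = ∅, cl(A) = {x40, x43}, ∂A = {x40, x43}.

Closed sets in (X, τ) are complements of opens:
  closed(X, τ) = {∅, {x40}, {x41}, {x43}, {x40, x41}, {x40, x42}, {x40, x43}, {x41, x43}, {x40, x41, x42}, {x40, x41, x43}, {x40, x42, x43}, {x39, x40, x42, x43}, {x40, x41, x42, x43}, {x39, x40, x41, x42, x43}}.
int(A) = ⋃ {U ∈ τ : U ⊆ A}. Opens contained in A: ∅.
Taking the union of these: int(A) = ∅.
cl(A) = ⋂ {C closed : A ⊆ C}. Closed sets containing A: {x40, x43}, {x40, x41, x43}, {x40, x42, x43}, {x39, x40, x42, x43}, {x40, x41, x42, x43}, {x39, x40, x41, x42, x43}.
Intersecting these: cl(A) = {x40, x43}.
∂A = cl(A) ∖ int(A) = {x40, x43} ∖ ∅ = {x40, x43}.


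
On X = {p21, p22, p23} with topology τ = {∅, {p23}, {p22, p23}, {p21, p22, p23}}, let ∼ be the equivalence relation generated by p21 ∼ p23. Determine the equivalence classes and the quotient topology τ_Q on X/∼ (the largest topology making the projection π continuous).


X/∼ = {[p21=p23], [p22]}; |τ_Q| = 2.

Equivalence classes: [p21=p23], [p22].
Quotient map π: X → X/∼ sends p21 ↦ [p21=p23], p22 ↦ [p22], p23 ↦ [p21=p23].
For each subset V ⊆ X/∼, compute π^{-1}(V) ⊆ X and check whether π^{-1}(V) ∈ τ. V is open in τ_Q iff π^{-1}(V) ∈ τ.
  V = {}: π^{-1}(V) = ∅ ∈ τ ✓.
  V = {[p21=p23]}: π^{-1}(V) = {p21, p23} ∉ τ ✗.
  V = {[p22]}: π^{-1}(V) = {p22} ∉ τ ✗.
  V = {[p21=p23], [p22]}: π^{-1}(V) = {p21, p22, p23} ∈ τ ✓.
Open sets in the quotient: τ_Q = {{}, {[p21=p23], [p22]}} (2 elements).


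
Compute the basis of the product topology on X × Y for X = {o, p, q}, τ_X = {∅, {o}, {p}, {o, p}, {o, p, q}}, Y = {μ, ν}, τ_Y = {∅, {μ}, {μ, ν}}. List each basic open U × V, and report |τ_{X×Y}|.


Basis B = {∅ × ∅, {o} × {μ}, {p} × {μ}, {o} × {μ, ν}, {o, p} × {μ}, {p} × {μ, ν}, {o, p, q} × {μ}, {o, p} × {μ, ν}, {o, p, q} × {μ, ν}}; |τ_{X×Y}| = 14.

Enumerate products U × V with U ∈ τ_X, V ∈ τ_Y (deduplicated):
  ∅ × ∅ = {} (∅)
  {o} × {μ} = {(o,μ)}
  {p} × {μ} = {(p,μ)}
  {o} × {μ, ν} = {(o,μ), (o,ν)}
  {o, p} × {μ} = {(o,μ), (p,μ)}
  {p} × {μ, ν} = {(p,μ), (p,ν)}
  {o, p, q} × {μ} = {(o,μ), (p,μ), (q,μ)}
  {o, p} × {μ, ν} = {(o,μ), (o,ν), (p,μ), (p,ν)}
  {o, p, q} × {μ, ν} = {(o,μ), (o,ν), (p,μ), (p,ν), (q,μ), (q,ν)}
These 9 distinct sets form the basis B.
Close under arbitrary unions to get τ_{X×Y}; counting gives |τ_{X×Y}| = 14.


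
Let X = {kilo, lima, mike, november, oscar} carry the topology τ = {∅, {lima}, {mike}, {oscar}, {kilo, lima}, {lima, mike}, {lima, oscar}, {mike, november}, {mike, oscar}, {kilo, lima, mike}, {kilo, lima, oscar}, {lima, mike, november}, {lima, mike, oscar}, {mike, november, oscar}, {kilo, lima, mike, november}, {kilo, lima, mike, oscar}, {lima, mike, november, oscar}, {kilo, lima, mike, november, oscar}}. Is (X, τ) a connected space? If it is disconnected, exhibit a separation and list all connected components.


(X, τ) is disconnected; components = [{oscar}, {kilo, lima}, {mike, november}].

Find clopen sets (U ∈ τ with X ∖ U ∈ τ):
  U = ∅, X ∖ U = {kilo, lima, mike, november, oscar} — both open, so U is clopen.
  U = {oscar}, X ∖ U = {kilo, lima, mike, november} — both open, so U is clopen.
  U = {kilo, lima}, X ∖ U = {mike, november, oscar} — both open, so U is clopen.
  U = {mike, november}, X ∖ U = {kilo, lima, oscar} — both open, so U is clopen.
  U = {kilo, lima, oscar}, X ∖ U = {mike, november} — both open, so U is clopen.
  U = {mike, november, oscar}, X ∖ U = {kilo, lima} — both open, so U is clopen.
  U = {kilo, lima, mike, november}, X ∖ U = {oscar} — both open, so U is clopen.
  U = {kilo, lima, mike, november, oscar}, X ∖ U = ∅ — both open, so U is clopen.
Nontrivial clopen(s) exist: e.g. {mike, november}. So (X, τ) is disconnected.
Compute connected components by grouping points that agree on all clopens:
  component: {oscar}
  component: {kilo, lima}
  component: {mike, november}


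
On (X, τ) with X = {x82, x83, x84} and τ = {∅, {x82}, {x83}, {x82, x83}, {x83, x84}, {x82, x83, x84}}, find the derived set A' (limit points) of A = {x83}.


A' = {x84}

For each x ∈ X, list the open sets U ∈ τ with x ∈ U, then check whether U ∩ (A ∖ {x}) ≠ ∅ for every such U.
  x = x82: open {x82} ∋ x has {x82} ∩ (A ∖ {x82}) = ∅, so x is NOT a limit point.
  x = x83: open {x83} ∋ x has {x83} ∩ (A ∖ {x83}) = ∅, so x is NOT a limit point.
  x = x84: opens ∋ x are {x83, x84}, {x82, x83, x84}; each meets A ∖ {x84}, so x IS a limit point.
Collecting: A' = {x84}.


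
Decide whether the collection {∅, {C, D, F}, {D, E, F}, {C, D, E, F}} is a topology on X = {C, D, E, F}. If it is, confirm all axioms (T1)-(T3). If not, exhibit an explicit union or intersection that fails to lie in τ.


τ is NOT a topology on X.

Axiom (T1): ∅ ∈ τ? Yes; X ∈ τ? Yes.
Axiom (T2/T3): check pairwise unions and intersections of members of τ.
Counterexample for (T3): {C, D, F} ∩ {D, E, F} = {D, F} ∉ τ. Therefore τ is NOT a topology.


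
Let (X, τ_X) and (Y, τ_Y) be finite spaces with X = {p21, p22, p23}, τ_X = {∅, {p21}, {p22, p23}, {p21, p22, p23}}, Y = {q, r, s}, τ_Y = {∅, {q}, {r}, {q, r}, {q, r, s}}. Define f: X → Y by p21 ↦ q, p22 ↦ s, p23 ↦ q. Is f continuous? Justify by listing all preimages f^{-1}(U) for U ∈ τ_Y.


f is NOT continuous.

Compute f^{-1}(U) for each U ∈ τ_Y:
  U = ∅: f^{-1}(U) = ∅ ∈ τ_X ✓.
  U = {q}: f^{-1}(U) = {p21, p23} ∉ τ_X ✗.
  U = {r}: f^{-1}(U) = ∅ ∈ τ_X ✓.
  U = {q, r}: f^{-1}(U) = {p21, p23} ∉ τ_X ✗.
  U = {q, r, s}: f^{-1}(U) = {p21, p22, p23} ∈ τ_X ✓.
Found U = {q} with f^{-1}(U) = {p21, p23} not in τ_X. Therefore f is NOT continuous.


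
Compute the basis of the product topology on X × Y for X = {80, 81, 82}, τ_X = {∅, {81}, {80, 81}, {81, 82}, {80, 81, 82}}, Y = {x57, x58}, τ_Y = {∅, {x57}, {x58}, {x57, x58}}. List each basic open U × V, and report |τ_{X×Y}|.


Basis B = {∅ × ∅, {81} × {x57}, {81} × {x58}, {80, 81} × {x57}, {80, 81} × {x58}, {81} × {x57, x58}, {81, 82} × {x57}, {81, 82} × {x58}, {80, 81, 82} × {x57}, {80, 81, 82} × {x58}, {80, 81} × {x57, x58}, {81, 82} × {x57, x58}, {80, 81, 82} × {x57, x58}}; |τ_{X×Y}| = 25.

Enumerate products U × V with U ∈ τ_X, V ∈ τ_Y (deduplicated):
  ∅ × ∅ = {} (∅)
  {81} × {x57} = {(81,x57)}
  {81} × {x58} = {(81,x58)}
  {80, 81} × {x57} = {(80,x57), (81,x57)}
  {80, 81} × {x58} = {(80,x58), (81,x58)}
  {81} × {x57, x58} = {(81,x57), (81,x58)}
  {81, 82} × {x57} = {(81,x57), (82,x57)}
  {81, 82} × {x58} = {(81,x58), (82,x58)}
  {80, 81, 82} × {x57} = {(80,x57), (81,x57), (82,x57)}
  {80, 81, 82} × {x58} = {(80,x58), (81,x58), (82,x58)}
  {80, 81} × {x57, x58} = {(80,x57), (80,x58), (81,x57), (81,x58)}
  {81, 82} × {x57, x58} = {(81,x57), (81,x58), (82,x57), (82,x58)}
  {80, 81, 82} × {x57, x58} = {(80,x57), (80,x58), (81,x57), (81,x58), (82,x57), (82,x58)}
These 13 distinct sets form the basis B.
Close under arbitrary unions to get τ_{X×Y}; counting gives |τ_{X×Y}| = 25.


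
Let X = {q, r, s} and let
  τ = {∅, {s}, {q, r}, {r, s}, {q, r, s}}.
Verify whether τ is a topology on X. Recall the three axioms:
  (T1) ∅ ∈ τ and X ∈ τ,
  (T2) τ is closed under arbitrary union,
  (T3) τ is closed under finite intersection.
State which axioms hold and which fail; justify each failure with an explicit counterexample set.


τ is NOT a topology on X.

Axiom (T1): ∅ ∈ τ? Yes; X ∈ τ? Yes.
Axiom (T2/T3): check pairwise unions and intersections of members of τ.
Counterexample for (T3): {q, r} ∩ {r, s} = {r} ∉ τ. Therefore τ is NOT a topology.


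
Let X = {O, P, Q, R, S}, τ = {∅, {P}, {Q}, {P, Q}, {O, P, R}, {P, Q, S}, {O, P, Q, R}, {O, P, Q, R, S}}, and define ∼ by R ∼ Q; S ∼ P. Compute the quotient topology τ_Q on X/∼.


X/∼ = {[O], [P=S], [Q=R]}; |τ_Q| = 2.

Equivalence classes: [O], [P=S], [Q=R].
Quotient map π: X → X/∼ sends O ↦ [O], P ↦ [P=S], Q ↦ [Q=R], R ↦ [Q=R], S ↦ [P=S].
For each subset V ⊆ X/∼, compute π^{-1}(V) ⊆ X and check whether π^{-1}(V) ∈ τ. V is open in τ_Q iff π^{-1}(V) ∈ τ.
  V = {}: π^{-1}(V) = ∅ ∈ τ ✓.
  V = {[O]}: π^{-1}(V) = {O} ∉ τ ✗.
  V = {[P=S]}: π^{-1}(V) = {P, S} ∉ τ ✗.
  V = {[O], [P=S]}: π^{-1}(V) = {O, P, S} ∉ τ ✗.
  V = {[Q=R]}: π^{-1}(V) = {Q, R} ∉ τ ✗.
  V = {[O], [Q=R]}: π^{-1}(V) = {O, Q, R} ∉ τ ✗.
  V = {[P=S], [Q=R]}: π^{-1}(V) = {P, Q, R, S} ∉ τ ✗.
  V = {[O], [P=S], [Q=R]}: π^{-1}(V) = {O, P, Q, R, S} ∈ τ ✓.
Open sets in the quotient: τ_Q = {{}, {[O], [P=S], [Q=R]}} (2 elements).


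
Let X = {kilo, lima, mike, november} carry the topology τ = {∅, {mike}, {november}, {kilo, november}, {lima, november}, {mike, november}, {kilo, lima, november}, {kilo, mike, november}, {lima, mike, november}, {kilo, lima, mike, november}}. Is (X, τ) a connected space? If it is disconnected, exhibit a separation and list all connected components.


(X, τ) is disconnected; components = [{mike}, {kilo, lima, november}].

Find clopen sets (U ∈ τ with X ∖ U ∈ τ):
  U = ∅, X ∖ U = {kilo, lima, mike, november} — both open, so U is clopen.
  U = {mike}, X ∖ U = {kilo, lima, november} — both open, so U is clopen.
  U = {kilo, lima, november}, X ∖ U = {mike} — both open, so U is clopen.
  U = {kilo, lima, mike, november}, X ∖ U = ∅ — both open, so U is clopen.
Nontrivial clopen(s) exist: e.g. {kilo, lima, november}. So (X, τ) is disconnected.
Compute connected components by grouping points that agree on all clopens:
  component: {mike}
  component: {kilo, lima, november}


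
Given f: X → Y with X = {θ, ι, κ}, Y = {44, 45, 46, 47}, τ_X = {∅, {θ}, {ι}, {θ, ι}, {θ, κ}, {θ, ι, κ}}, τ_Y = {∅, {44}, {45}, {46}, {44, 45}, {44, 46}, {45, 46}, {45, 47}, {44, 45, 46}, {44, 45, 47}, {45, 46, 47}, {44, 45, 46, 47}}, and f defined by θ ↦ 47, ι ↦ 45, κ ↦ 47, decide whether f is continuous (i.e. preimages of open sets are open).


f IS continuous.

Compute f^{-1}(U) for each U ∈ τ_Y:
  U = ∅: f^{-1}(U) = ∅ ∈ τ_X ✓.
  U = {44}: f^{-1}(U) = ∅ ∈ τ_X ✓.
  U = {45}: f^{-1}(U) = {ι} ∈ τ_X ✓.
  U = {46}: f^{-1}(U) = ∅ ∈ τ_X ✓.
  U = {44, 45}: f^{-1}(U) = {ι} ∈ τ_X ✓.
  U = {44, 46}: f^{-1}(U) = ∅ ∈ τ_X ✓.
  U = {45, 46}: f^{-1}(U) = {ι} ∈ τ_X ✓.
  U = {45, 47}: f^{-1}(U) = {θ, ι, κ} ∈ τ_X ✓.
  U = {44, 45, 46}: f^{-1}(U) = {ι} ∈ τ_X ✓.
  U = {44, 45, 47}: f^{-1}(U) = {θ, ι, κ} ∈ τ_X ✓.
  U = {45, 46, 47}: f^{-1}(U) = {θ, ι, κ} ∈ τ_X ✓.
  U = {44, 45, 46, 47}: f^{-1}(U) = {θ, ι, κ} ∈ τ_X ✓.
Every preimage lies in τ_X, so f IS continuous.


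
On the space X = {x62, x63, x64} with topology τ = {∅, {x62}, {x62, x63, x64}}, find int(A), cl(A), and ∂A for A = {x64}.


int(A) = ∅, cl(A) = {x63, x64}, ∂A = {x63, x64}.

Closed sets in (X, τ) are complements of opens:
  closed(X, τ) = {∅, {x63, x64}, {x62, x63, x64}}.
int(A) = ⋃ {U ∈ τ : U ⊆ A}. Opens contained in A: ∅.
Taking the union of these: int(A) = ∅.
cl(A) = ⋂ {C closed : A ⊆ C}. Closed sets containing A: {x63, x64}, {x62, x63, x64}.
Intersecting these: cl(A) = {x63, x64}.
∂A = cl(A) ∖ int(A) = {x63, x64} ∖ ∅ = {x63, x64}.


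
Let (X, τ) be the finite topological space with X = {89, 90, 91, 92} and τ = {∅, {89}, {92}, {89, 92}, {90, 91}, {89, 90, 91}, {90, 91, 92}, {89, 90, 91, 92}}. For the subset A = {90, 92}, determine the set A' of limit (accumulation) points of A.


A' = {91}

For each x ∈ X, list the open sets U ∈ τ with x ∈ U, then check whether U ∩ (A ∖ {x}) ≠ ∅ for every such U.
  x = 89: open {89} ∋ x has {89} ∩ (A ∖ {89}) = ∅, so x is NOT a limit point.
  x = 90: open {90, 91} ∋ x has {90, 91} ∩ (A ∖ {90}) = ∅, so x is NOT a limit point.
  x = 91: opens ∋ x are {90, 91}, {89, 90, 91}, {90, 91, 92}, {89, 90, 91, 92}; each meets A ∖ {91}, so x IS a limit point.
  x = 92: open {92} ∋ x has {92} ∩ (A ∖ {92}) = ∅, so x is NOT a limit point.
Collecting: A' = {91}.


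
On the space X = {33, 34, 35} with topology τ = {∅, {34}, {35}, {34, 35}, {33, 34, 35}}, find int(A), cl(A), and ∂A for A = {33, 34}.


int(A) = {34}, cl(A) = {33, 34}, ∂A = {33}.

Closed sets in (X, τ) are complements of opens:
  closed(X, τ) = {∅, {33}, {33, 34}, {33, 35}, {33, 34, 35}}.
int(A) = ⋃ {U ∈ τ : U ⊆ A}. Opens contained in A: ∅, {34}.
Taking the union of these: int(A) = {34}.
cl(A) = ⋂ {C closed : A ⊆ C}. Closed sets containing A: {33, 34}, {33, 34, 35}.
Intersecting these: cl(A) = {33, 34}.
∂A = cl(A) ∖ int(A) = {33, 34} ∖ {34} = {33}.


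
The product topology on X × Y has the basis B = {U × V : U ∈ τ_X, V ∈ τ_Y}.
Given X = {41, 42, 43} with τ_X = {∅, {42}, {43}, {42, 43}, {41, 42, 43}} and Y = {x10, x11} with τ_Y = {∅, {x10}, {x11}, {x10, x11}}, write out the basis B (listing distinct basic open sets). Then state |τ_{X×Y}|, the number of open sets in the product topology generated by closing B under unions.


Basis B = {∅ × ∅, {42} × {x10}, {42} × {x11}, {43} × {x10}, {43} × {x11}, {42} × {x10, x11}, {42, 43} × {x10}, {42, 43} × {x11}, {43} × {x10, x11}, {41, 42, 43} × {x10}, {41, 42, 43} × {x11}, {42, 43} × {x10, x11}, {41, 42, 43} × {x10, x11}}; |τ_{X×Y}| = 25.

Enumerate products U × V with U ∈ τ_X, V ∈ τ_Y (deduplicated):
  ∅ × ∅ = {} (∅)
  {42} × {x10} = {(42,x10)}
  {42} × {x11} = {(42,x11)}
  {43} × {x10} = {(43,x10)}
  {43} × {x11} = {(43,x11)}
  {42} × {x10, x11} = {(42,x10), (42,x11)}
  {42, 43} × {x10} = {(42,x10), (43,x10)}
  {42, 43} × {x11} = {(42,x11), (43,x11)}
  {43} × {x10, x11} = {(43,x10), (43,x11)}
  {41, 42, 43} × {x10} = {(41,x10), (42,x10), (43,x10)}
  {41, 42, 43} × {x11} = {(41,x11), (42,x11), (43,x11)}
  {42, 43} × {x10, x11} = {(42,x10), (42,x11), (43,x10), (43,x11)}
  {41, 42, 43} × {x10, x11} = {(41,x10), (41,x11), (42,x10), (42,x11), (43,x10), (43,x11)}
These 13 distinct sets form the basis B.
Close under arbitrary unions to get τ_{X×Y}; counting gives |τ_{X×Y}| = 25.


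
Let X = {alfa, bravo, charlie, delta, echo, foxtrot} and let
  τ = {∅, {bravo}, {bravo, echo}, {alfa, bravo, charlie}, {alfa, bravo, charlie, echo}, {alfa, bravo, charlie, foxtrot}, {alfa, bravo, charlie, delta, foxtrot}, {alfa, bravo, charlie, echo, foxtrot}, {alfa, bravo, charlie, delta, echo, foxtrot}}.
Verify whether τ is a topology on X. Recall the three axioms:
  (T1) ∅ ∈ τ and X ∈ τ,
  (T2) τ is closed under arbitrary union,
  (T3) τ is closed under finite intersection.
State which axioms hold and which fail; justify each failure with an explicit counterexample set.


τ IS a topology on X.

Axiom (T1): ∅ ∈ τ? Yes; X ∈ τ? Yes.
Axiom (T2/T3): check pairwise unions and intersections of members of τ.
All pairwise intersections and unions checked — each lies in τ. Therefore τ satisfies (T1), (T2), (T3): it IS a topology on X.


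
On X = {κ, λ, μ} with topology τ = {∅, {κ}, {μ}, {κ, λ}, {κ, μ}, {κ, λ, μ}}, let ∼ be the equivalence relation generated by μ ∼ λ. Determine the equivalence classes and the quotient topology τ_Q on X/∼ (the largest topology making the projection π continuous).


X/∼ = {[κ], [λ=μ]}; |τ_Q| = 3.

Equivalence classes: [κ], [λ=μ].
Quotient map π: X → X/∼ sends κ ↦ [κ], λ ↦ [λ=μ], μ ↦ [λ=μ].
For each subset V ⊆ X/∼, compute π^{-1}(V) ⊆ X and check whether π^{-1}(V) ∈ τ. V is open in τ_Q iff π^{-1}(V) ∈ τ.
  V = {}: π^{-1}(V) = ∅ ∈ τ ✓.
  V = {[κ]}: π^{-1}(V) = {κ} ∈ τ ✓.
  V = {[λ=μ]}: π^{-1}(V) = {λ, μ} ∉ τ ✗.
  V = {[κ], [λ=μ]}: π^{-1}(V) = {κ, λ, μ} ∈ τ ✓.
Open sets in the quotient: τ_Q = {{}, {[κ]}, {[κ], [λ=μ]}} (3 elements).


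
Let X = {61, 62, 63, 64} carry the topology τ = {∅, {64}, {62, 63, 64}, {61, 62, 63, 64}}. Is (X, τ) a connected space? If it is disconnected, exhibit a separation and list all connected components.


(X, τ) is connected.

Find clopen sets (U ∈ τ with X ∖ U ∈ τ):
  U = ∅, X ∖ U = {61, 62, 63, 64} — both open, so U is clopen.
  U = {61, 62, 63, 64}, X ∖ U = ∅ — both open, so U is clopen.
Only trivial clopens (∅ and X) exist, so (X, τ) is connected.
Compute connected components by grouping points that agree on all clopens:
  component: {61, 62, 63, 64}


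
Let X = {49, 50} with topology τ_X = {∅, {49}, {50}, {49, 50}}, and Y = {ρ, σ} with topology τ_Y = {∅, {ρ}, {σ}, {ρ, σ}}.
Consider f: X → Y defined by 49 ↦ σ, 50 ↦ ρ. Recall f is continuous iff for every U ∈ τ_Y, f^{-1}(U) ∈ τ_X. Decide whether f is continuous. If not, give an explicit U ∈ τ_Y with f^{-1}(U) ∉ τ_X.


f IS continuous.

Compute f^{-1}(U) for each U ∈ τ_Y:
  U = ∅: f^{-1}(U) = ∅ ∈ τ_X ✓.
  U = {ρ}: f^{-1}(U) = {50} ∈ τ_X ✓.
  U = {σ}: f^{-1}(U) = {49} ∈ τ_X ✓.
  U = {ρ, σ}: f^{-1}(U) = {49, 50} ∈ τ_X ✓.
Every preimage lies in τ_X, so f IS continuous.


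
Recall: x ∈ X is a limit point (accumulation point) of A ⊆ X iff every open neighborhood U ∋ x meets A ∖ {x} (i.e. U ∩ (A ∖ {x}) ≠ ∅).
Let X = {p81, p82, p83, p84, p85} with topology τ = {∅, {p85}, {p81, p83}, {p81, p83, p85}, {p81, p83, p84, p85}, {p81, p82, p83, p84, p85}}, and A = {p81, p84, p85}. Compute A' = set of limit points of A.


A' = {p82, p83, p84}

For each x ∈ X, list the open sets U ∈ τ with x ∈ U, then check whether U ∩ (A ∖ {x}) ≠ ∅ for every such U.
  x = p81: open {p81, p83} ∋ x has {p81, p83} ∩ (A ∖ {p81}) = ∅, so x is NOT a limit point.
  x = p82: opens ∋ x are {p81, p82, p83, p84, p85}; each meets A ∖ {p82}, so x IS a limit point.
  x = p83: opens ∋ x are {p81, p83}, {p81, p83, p85}, {p81, p83, p84, p85}, {p81, p82, p83, p84, p85}; each meets A ∖ {p83}, so x IS a limit point.
  x = p84: opens ∋ x are {p81, p83, p84, p85}, {p81, p82, p83, p84, p85}; each meets A ∖ {p84}, so x IS a limit point.
  x = p85: open {p85} ∋ x has {p85} ∩ (A ∖ {p85}) = ∅, so x is NOT a limit point.
Collecting: A' = {p82, p83, p84}.


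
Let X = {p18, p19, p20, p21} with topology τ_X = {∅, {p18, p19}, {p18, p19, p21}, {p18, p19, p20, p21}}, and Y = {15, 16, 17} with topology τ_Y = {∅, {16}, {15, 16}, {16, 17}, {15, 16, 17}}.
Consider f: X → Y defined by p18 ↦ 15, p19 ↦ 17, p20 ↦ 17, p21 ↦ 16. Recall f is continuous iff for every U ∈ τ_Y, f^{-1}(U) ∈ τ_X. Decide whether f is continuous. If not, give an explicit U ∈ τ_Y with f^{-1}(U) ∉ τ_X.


f is NOT continuous.

Compute f^{-1}(U) for each U ∈ τ_Y:
  U = ∅: f^{-1}(U) = ∅ ∈ τ_X ✓.
  U = {16}: f^{-1}(U) = {p21} ∉ τ_X ✗.
  U = {15, 16}: f^{-1}(U) = {p18, p21} ∉ τ_X ✗.
  U = {16, 17}: f^{-1}(U) = {p19, p20, p21} ∉ τ_X ✗.
  U = {15, 16, 17}: f^{-1}(U) = {p18, p19, p20, p21} ∈ τ_X ✓.
Found U = {16} with f^{-1}(U) = {p21} not in τ_X. Therefore f is NOT continuous.


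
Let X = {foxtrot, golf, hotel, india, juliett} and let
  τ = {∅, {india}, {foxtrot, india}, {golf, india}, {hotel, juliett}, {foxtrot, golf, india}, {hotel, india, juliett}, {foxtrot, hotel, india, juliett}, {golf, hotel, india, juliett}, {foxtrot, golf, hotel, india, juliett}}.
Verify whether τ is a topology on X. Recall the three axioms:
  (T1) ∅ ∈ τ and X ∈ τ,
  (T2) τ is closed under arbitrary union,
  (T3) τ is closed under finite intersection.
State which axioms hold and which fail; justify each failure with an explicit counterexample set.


τ IS a topology on X.

Axiom (T1): ∅ ∈ τ? Yes; X ∈ τ? Yes.
Axiom (T2/T3): check pairwise unions and intersections of members of τ.
All pairwise intersections and unions checked — each lies in τ. Therefore τ satisfies (T1), (T2), (T3): it IS a topology on X.


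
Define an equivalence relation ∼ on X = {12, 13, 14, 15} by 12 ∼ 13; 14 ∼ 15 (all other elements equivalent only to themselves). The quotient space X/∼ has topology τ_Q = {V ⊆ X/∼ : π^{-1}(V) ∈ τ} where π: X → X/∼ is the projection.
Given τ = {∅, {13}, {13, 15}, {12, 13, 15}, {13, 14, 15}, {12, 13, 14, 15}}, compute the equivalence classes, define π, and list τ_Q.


X/∼ = {[12=13], [14=15]}; |τ_Q| = 2.

Equivalence classes: [12=13], [14=15].
Quotient map π: X → X/∼ sends 12 ↦ [12=13], 13 ↦ [12=13], 14 ↦ [14=15], 15 ↦ [14=15].
For each subset V ⊆ X/∼, compute π^{-1}(V) ⊆ X and check whether π^{-1}(V) ∈ τ. V is open in τ_Q iff π^{-1}(V) ∈ τ.
  V = {}: π^{-1}(V) = ∅ ∈ τ ✓.
  V = {[12=13]}: π^{-1}(V) = {12, 13} ∉ τ ✗.
  V = {[14=15]}: π^{-1}(V) = {14, 15} ∉ τ ✗.
  V = {[12=13], [14=15]}: π^{-1}(V) = {12, 13, 14, 15} ∈ τ ✓.
Open sets in the quotient: τ_Q = {{}, {[12=13], [14=15]}} (2 elements).


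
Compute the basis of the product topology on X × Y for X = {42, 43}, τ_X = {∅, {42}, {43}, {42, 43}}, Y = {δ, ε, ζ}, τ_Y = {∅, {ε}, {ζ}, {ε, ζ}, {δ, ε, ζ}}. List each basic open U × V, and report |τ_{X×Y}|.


Basis B = {∅ × ∅, {42} × {ε}, {42} × {ζ}, {43} × {ε}, {43} × {ζ}, {42} × {ε, ζ}, {42, 43} × {ε}, {42, 43} × {ζ}, {43} × {ε, ζ}, {42} × {δ, ε, ζ}, {43} × {δ, ε, ζ}, {42, 43} × {ε, ζ}, {42, 43} × {δ, ε, ζ}}; |τ_{X×Y}| = 25.

Enumerate products U × V with U ∈ τ_X, V ∈ τ_Y (deduplicated):
  ∅ × ∅ = {} (∅)
  {42} × {ε} = {(42,ε)}
  {42} × {ζ} = {(42,ζ)}
  {43} × {ε} = {(43,ε)}
  {43} × {ζ} = {(43,ζ)}
  {42} × {ε, ζ} = {(42,ε), (42,ζ)}
  {42, 43} × {ε} = {(42,ε), (43,ε)}
  {42, 43} × {ζ} = {(42,ζ), (43,ζ)}
  {43} × {ε, ζ} = {(43,ε), (43,ζ)}
  {42} × {δ, ε, ζ} = {(42,δ), (42,ε), (42,ζ)}
  {43} × {δ, ε, ζ} = {(43,δ), (43,ε), (43,ζ)}
  {42, 43} × {ε, ζ} = {(42,ε), (42,ζ), (43,ε), (43,ζ)}
  {42, 43} × {δ, ε, ζ} = {(42,δ), (42,ε), (42,ζ), (43,δ), (43,ε), (43,ζ)}
These 13 distinct sets form the basis B.
Close under arbitrary unions to get τ_{X×Y}; counting gives |τ_{X×Y}| = 25.


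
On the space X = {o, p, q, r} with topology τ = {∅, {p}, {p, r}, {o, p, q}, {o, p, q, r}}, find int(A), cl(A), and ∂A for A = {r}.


int(A) = ∅, cl(A) = {r}, ∂A = {r}.

Closed sets in (X, τ) are complements of opens:
  closed(X, τ) = {∅, {r}, {o, q}, {o, q, r}, {o, p, q, r}}.
int(A) = ⋃ {U ∈ τ : U ⊆ A}. Opens contained in A: ∅.
Taking the union of these: int(A) = ∅.
cl(A) = ⋂ {C closed : A ⊆ C}. Closed sets containing A: {r}, {o, q, r}, {o, p, q, r}.
Intersecting these: cl(A) = {r}.
∂A = cl(A) ∖ int(A) = {r} ∖ ∅ = {r}.


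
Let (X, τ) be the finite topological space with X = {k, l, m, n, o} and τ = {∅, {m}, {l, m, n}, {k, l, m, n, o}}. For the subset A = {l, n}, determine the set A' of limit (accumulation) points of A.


A' = {k, l, n, o}

For each x ∈ X, list the open sets U ∈ τ with x ∈ U, then check whether U ∩ (A ∖ {x}) ≠ ∅ for every such U.
  x = k: opens ∋ x are {k, l, m, n, o}; each meets A ∖ {k}, so x IS a limit point.
  x = l: opens ∋ x are {l, m, n}, {k, l, m, n, o}; each meets A ∖ {l}, so x IS a limit point.
  x = m: open {m} ∋ x has {m} ∩ (A ∖ {m}) = ∅, so x is NOT a limit point.
  x = n: opens ∋ x are {l, m, n}, {k, l, m, n, o}; each meets A ∖ {n}, so x IS a limit point.
  x = o: opens ∋ x are {k, l, m, n, o}; each meets A ∖ {o}, so x IS a limit point.
Collecting: A' = {k, l, n, o}.


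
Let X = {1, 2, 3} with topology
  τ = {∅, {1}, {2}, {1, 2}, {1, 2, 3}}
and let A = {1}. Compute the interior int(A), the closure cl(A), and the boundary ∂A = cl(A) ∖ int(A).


int(A) = {1}, cl(A) = {1, 3}, ∂A = {3}.

Closed sets in (X, τ) are complements of opens:
  closed(X, τ) = {∅, {3}, {1, 3}, {2, 3}, {1, 2, 3}}.
int(A) = ⋃ {U ∈ τ : U ⊆ A}. Opens contained in A: ∅, {1}.
Taking the union of these: int(A) = {1}.
cl(A) = ⋂ {C closed : A ⊆ C}. Closed sets containing A: {1, 3}, {1, 2, 3}.
Intersecting these: cl(A) = {1, 3}.
∂A = cl(A) ∖ int(A) = {1, 3} ∖ {1} = {3}.


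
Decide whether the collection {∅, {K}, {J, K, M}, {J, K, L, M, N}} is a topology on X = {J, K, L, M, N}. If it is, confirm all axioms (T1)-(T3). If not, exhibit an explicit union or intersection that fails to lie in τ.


τ IS a topology on X.

Axiom (T1): ∅ ∈ τ? Yes; X ∈ τ? Yes.
Axiom (T2/T3): check pairwise unions and intersections of members of τ.
All pairwise intersections and unions checked — each lies in τ. Therefore τ satisfies (T1), (T2), (T3): it IS a topology on X.


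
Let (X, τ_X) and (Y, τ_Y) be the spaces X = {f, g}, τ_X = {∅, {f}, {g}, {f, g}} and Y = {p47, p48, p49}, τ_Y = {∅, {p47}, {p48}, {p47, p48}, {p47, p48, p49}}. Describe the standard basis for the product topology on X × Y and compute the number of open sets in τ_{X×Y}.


Basis B = {∅ × ∅, {f} × {p47}, {f} × {p48}, {g} × {p47}, {g} × {p48}, {f} × {p47, p48}, {f, g} × {p47}, {f, g} × {p48}, {g} × {p47, p48}, {f} × {p47, p48, p49}, {g} × {p47, p48, p49}, {f, g} × {p47, p48}, {f, g} × {p47, p48, p49}}; |τ_{X×Y}| = 25.

Enumerate products U × V with U ∈ τ_X, V ∈ τ_Y (deduplicated):
  ∅ × ∅ = {} (∅)
  {f} × {p47} = {(f,p47)}
  {f} × {p48} = {(f,p48)}
  {g} × {p47} = {(g,p47)}
  {g} × {p48} = {(g,p48)}
  {f} × {p47, p48} = {(f,p47), (f,p48)}
  {f, g} × {p47} = {(f,p47), (g,p47)}
  {f, g} × {p48} = {(f,p48), (g,p48)}
  {g} × {p47, p48} = {(g,p47), (g,p48)}
  {f} × {p47, p48, p49} = {(f,p47), (f,p48), (f,p49)}
  {g} × {p47, p48, p49} = {(g,p47), (g,p48), (g,p49)}
  {f, g} × {p47, p48} = {(f,p47), (f,p48), (g,p47), (g,p48)}
  {f, g} × {p47, p48, p49} = {(f,p47), (f,p48), (f,p49), (g,p47), (g,p48), (g,p49)}
These 13 distinct sets form the basis B.
Close under arbitrary unions to get τ_{X×Y}; counting gives |τ_{X×Y}| = 25.


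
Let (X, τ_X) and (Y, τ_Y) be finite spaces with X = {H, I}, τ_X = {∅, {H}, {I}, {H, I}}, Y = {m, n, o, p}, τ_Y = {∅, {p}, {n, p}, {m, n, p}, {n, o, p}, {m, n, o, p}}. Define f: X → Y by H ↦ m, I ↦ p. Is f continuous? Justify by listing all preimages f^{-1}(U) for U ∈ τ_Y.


f IS continuous.

Compute f^{-1}(U) for each U ∈ τ_Y:
  U = ∅: f^{-1}(U) = ∅ ∈ τ_X ✓.
  U = {p}: f^{-1}(U) = {I} ∈ τ_X ✓.
  U = {n, p}: f^{-1}(U) = {I} ∈ τ_X ✓.
  U = {m, n, p}: f^{-1}(U) = {H, I} ∈ τ_X ✓.
  U = {n, o, p}: f^{-1}(U) = {I} ∈ τ_X ✓.
  U = {m, n, o, p}: f^{-1}(U) = {H, I} ∈ τ_X ✓.
Every preimage lies in τ_X, so f IS continuous.


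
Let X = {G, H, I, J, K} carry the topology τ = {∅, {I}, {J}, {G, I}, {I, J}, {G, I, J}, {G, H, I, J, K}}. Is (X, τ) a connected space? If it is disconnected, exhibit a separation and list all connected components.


(X, τ) is connected.

Find clopen sets (U ∈ τ with X ∖ U ∈ τ):
  U = ∅, X ∖ U = {G, H, I, J, K} — both open, so U is clopen.
  U = {G, H, I, J, K}, X ∖ U = ∅ — both open, so U is clopen.
Only trivial clopens (∅ and X) exist, so (X, τ) is connected.
Compute connected components by grouping points that agree on all clopens:
  component: {G, H, I, J, K}


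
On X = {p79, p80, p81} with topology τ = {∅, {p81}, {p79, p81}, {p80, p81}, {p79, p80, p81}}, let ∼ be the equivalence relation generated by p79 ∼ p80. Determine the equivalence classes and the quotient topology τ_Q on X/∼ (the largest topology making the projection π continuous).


X/∼ = {[p79=p80], [p81]}; |τ_Q| = 3.

Equivalence classes: [p79=p80], [p81].
Quotient map π: X → X/∼ sends p79 ↦ [p79=p80], p80 ↦ [p79=p80], p81 ↦ [p81].
For each subset V ⊆ X/∼, compute π^{-1}(V) ⊆ X and check whether π^{-1}(V) ∈ τ. V is open in τ_Q iff π^{-1}(V) ∈ τ.
  V = {}: π^{-1}(V) = ∅ ∈ τ ✓.
  V = {[p79=p80]}: π^{-1}(V) = {p79, p80} ∉ τ ✗.
  V = {[p81]}: π^{-1}(V) = {p81} ∈ τ ✓.
  V = {[p79=p80], [p81]}: π^{-1}(V) = {p79, p80, p81} ∈ τ ✓.
Open sets in the quotient: τ_Q = {{}, {[p81]}, {[p79=p80], [p81]}} (3 elements).


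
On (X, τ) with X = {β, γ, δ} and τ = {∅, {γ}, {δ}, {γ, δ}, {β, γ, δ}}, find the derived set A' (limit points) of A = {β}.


A' = ∅

For each x ∈ X, list the open sets U ∈ τ with x ∈ U, then check whether U ∩ (A ∖ {x}) ≠ ∅ for every such U.
  x = β: open {β, γ, δ} ∋ x has {β, γ, δ} ∩ (A ∖ {β}) = ∅, so x is NOT a limit point.
  x = γ: open {γ} ∋ x has {γ} ∩ (A ∖ {γ}) = ∅, so x is NOT a limit point.
  x = δ: open {δ} ∋ x has {δ} ∩ (A ∖ {δ}) = ∅, so x is NOT a limit point.
Collecting: A' = ∅.


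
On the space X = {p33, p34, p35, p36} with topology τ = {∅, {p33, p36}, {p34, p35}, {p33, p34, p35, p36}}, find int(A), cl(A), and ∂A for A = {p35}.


int(A) = ∅, cl(A) = {p34, p35}, ∂A = {p34, p35}.

Closed sets in (X, τ) are complements of opens:
  closed(X, τ) = {∅, {p33, p36}, {p34, p35}, {p33, p34, p35, p36}}.
int(A) = ⋃ {U ∈ τ : U ⊆ A}. Opens contained in A: ∅.
Taking the union of these: int(A) = ∅.
cl(A) = ⋂ {C closed : A ⊆ C}. Closed sets containing A: {p34, p35}, {p33, p34, p35, p36}.
Intersecting these: cl(A) = {p34, p35}.
∂A = cl(A) ∖ int(A) = {p34, p35} ∖ ∅ = {p34, p35}.


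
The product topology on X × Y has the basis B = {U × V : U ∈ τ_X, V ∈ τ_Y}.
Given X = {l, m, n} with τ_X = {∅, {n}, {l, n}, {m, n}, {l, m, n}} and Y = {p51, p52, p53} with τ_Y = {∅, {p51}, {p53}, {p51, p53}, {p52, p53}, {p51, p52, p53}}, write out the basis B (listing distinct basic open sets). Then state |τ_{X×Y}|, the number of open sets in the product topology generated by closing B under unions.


Basis B = {∅ × ∅, {n} × {p51}, {n} × {p53}, {l, n} × {p51}, {l, n} × {p53}, {m, n} × {p51}, {m, n} × {p53}, {n} × {p51, p53}, {n} × {p52, p53}, {l, m, n} × {p51}, {l, m, n} × {p53}, {n} × {p51, p52, p53}, {l, n} × {p51, p53}, {l, n} × {p52, p53}, {m, n} × {p51, p53}, {m, n} × {p52, p53}, {l, n} × {p51, p52, p53}, {l, m, n} × {p51, p53}, {l, m, n} × {p52, p53}, {m, n} × {p51, p52, p53}, {l, m, n} × {p51, p52, p53}}; |τ_{X×Y}| = 70.

Enumerate products U × V with U ∈ τ_X, V ∈ τ_Y (deduplicated):
  ∅ × ∅ = {} (∅)
  {n} × {p51} = {(n,p51)}
  {n} × {p53} = {(n,p53)}
  {l, n} × {p51} = {(l,p51), (n,p51)}
  {l, n} × {p53} = {(l,p53), (n,p53)}
  {m, n} × {p51} = {(m,p51), (n,p51)}
  {m, n} × {p53} = {(m,p53), (n,p53)}
  {n} × {p51, p53} = {(n,p51), (n,p53)}
  {n} × {p52, p53} = {(n,p52), (n,p53)}
  {l, m, n} × {p51} = {(l,p51), (m,p51), (n,p51)}
  {l, m, n} × {p53} = {(l,p53), (m,p53), (n,p53)}
  {n} × {p51, p52, p53} = {(n,p51), (n,p52), (n,p53)}
  {l, n} × {p51, p53} = {(l,p51), (l,p53), (n,p51), (n,p53)}
  {l, n} × {p52, p53} = {(l,p52), (l,p53), (n,p52), (n,p53)}
  {m, n} × {p51, p53} = {(m,p51), (m,p53), (n,p51), (n,p53)}
  {m, n} × {p52, p53} = {(m,p52), (m,p53), (n,p52), (n,p53)}
  {l, n} × {p51, p52, p53} = {(l,p51), (l,p52), (l,p53), (n,p51), (n,p52), (n,p53)}
  {l, m, n} × {p51, p53} = {(l,p51), (l,p53), (m,p51), (m,p53), (n,p51), (n,p53)}
  {l, m, n} × {p52, p53} = {(l,p52), (l,p53), (m,p52), (m,p53), (n,p52), (n,p53)}
  {m, n} × {p51, p52, p53} = {(m,p51), (m,p52), (m,p53), (n,p51), (n,p52), (n,p53)}
  {l, m, n} × {p51, p52, p53} = {(l,p51), (l,p52), (l,p53), (m,p51), (m,p52), (m,p53), (n,p51), (n,p52), (n,p53)}
These 21 distinct sets form the basis B.
Close under arbitrary unions to get τ_{X×Y}; counting gives |τ_{X×Y}| = 70.
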